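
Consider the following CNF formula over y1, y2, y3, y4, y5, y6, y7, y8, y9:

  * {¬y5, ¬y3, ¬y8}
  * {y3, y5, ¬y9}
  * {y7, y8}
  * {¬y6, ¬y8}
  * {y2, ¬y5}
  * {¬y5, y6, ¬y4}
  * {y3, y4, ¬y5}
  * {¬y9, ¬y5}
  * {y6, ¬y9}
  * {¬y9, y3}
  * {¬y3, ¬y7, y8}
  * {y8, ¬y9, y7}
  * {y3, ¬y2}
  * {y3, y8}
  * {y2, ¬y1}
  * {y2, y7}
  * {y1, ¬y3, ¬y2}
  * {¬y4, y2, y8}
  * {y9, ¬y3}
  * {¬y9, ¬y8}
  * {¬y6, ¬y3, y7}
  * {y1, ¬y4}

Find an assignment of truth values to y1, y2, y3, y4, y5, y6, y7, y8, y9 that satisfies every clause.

y1 = False  y2 = False  y3 = False  y4 = False  y5 = False  y6 = False  y7 = True  y8 = True  y9 = False

Set y1 = False and propagate.
  then y4 is forced to False.
Branch on y2: take y2 = False.
  then y5 is forced to False.
  then y7 is forced to True.
The remaining clauses are satisfied by y3 = False, y6 = False, y8 = True, y9 = False.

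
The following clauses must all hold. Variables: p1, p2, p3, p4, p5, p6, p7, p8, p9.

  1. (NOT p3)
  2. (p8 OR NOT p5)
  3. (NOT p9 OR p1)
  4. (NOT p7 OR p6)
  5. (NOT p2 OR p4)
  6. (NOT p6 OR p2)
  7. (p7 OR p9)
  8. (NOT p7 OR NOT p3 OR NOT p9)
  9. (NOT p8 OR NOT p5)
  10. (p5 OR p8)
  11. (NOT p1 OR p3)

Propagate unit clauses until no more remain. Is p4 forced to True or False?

True

(NOT p3) is a unit clause: p3 = False.
(p3 OR NOT p1) with p3 = False leaves only NOT p1, so p1 = False.
(p1 OR NOT p9) with p1 = False leaves only NOT p9, so p9 = False.
(p7 OR p9): since p9 = False, the clause reduces to (p7). p7 = True.
(p6 OR NOT p7) with p7 = True leaves only p6, so p6 = True.
(NOT p6 OR p2): since p6 = True, the clause reduces to (p2). p2 = True.
In (p4 OR NOT p2), NOT p2 is now false; p4 must hold, so p4 = True.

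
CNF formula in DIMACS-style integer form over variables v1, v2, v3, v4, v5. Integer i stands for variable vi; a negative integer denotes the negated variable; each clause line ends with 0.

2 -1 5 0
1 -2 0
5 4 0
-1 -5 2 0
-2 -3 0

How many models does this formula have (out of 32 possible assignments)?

Case analysis on v2 and v1:
  v2=T, v1=T: remaining (v3,v4,v5) ∈ {(F,F,T); (F,T,F); (F,T,T)} — 3.
  v2=T, v1=F: a clause becomes empty — 0.
  v2=F, v1=T: a clause becomes empty — 0.
  v2=F, v1=F: v3 free; 3 ways for (v4,v5) × 2^1 = 6.
Total: 3 + 0 + 0 + 6 = 9.

9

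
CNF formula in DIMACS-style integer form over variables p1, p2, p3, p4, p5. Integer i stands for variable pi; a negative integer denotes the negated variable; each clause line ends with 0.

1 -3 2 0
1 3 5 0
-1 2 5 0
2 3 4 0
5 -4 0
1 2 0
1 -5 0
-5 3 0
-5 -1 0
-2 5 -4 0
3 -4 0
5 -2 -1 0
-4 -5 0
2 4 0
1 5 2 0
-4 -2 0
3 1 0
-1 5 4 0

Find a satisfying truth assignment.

p1=F, p2=T, p3=T, p4=F, p5=F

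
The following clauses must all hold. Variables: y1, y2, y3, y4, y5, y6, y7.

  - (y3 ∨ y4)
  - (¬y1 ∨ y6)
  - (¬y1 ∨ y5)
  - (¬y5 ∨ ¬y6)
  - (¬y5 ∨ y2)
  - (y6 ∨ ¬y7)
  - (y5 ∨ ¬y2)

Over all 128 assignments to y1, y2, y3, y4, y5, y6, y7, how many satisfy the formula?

12

Case analysis on y5 and y6:
  y5=1, y6=1: a clause becomes empty — 0.
  y5=1, y6=0: remaining (y1,y2,y3,y4,y7) ∈ {(0,1,0,1,0); (0,1,1,0,0); (0,1,1,1,0)} — 3.
  y5=0, y6=1: y7 free; 3 ways for (y1,y2,y3,y4) × 2^1 = 6.
  y5=0, y6=0: remaining (y1,y2,y3,y4,y7) ∈ {(0,0,0,1,0); (0,0,1,0,0); (0,0,1,1,0)} — 3.
Total: 0 + 3 + 6 + 3 = 12.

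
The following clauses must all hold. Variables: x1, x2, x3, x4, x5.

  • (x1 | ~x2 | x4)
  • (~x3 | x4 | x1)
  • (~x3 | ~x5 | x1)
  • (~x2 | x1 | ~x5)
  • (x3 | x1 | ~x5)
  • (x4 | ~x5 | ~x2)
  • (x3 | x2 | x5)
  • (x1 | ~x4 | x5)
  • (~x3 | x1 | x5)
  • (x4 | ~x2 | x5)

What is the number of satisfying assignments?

Case analysis on x5 and x1:
  x5=1, x1=1: x3 free; 3 ways for (x2,x4) × 2^1 = 6.
  x5=1, x1=0: a clause becomes empty — 0.
  x5=0, x1=1: remaining (x2,x3,x4) ∈ {(0,1,0); (0,1,1); (1,0,1); (1,1,1)} — 4.
  x5=0, x1=0: a clause becomes empty — 0.
Total: 6 + 0 + 4 + 0 = 10.

10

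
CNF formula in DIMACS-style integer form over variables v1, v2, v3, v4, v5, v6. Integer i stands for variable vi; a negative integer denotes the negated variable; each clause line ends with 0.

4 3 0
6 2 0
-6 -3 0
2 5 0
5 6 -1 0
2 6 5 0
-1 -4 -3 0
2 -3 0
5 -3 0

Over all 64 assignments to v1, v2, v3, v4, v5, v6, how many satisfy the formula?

Case analysis on v3 and v2:
  v3=T, v2=T: remaining (v1,v4,v5,v6) ∈ {(F,F,T,F); (F,T,T,F); (T,F,T,F)} — 3.
  v3=T, v2=F: a clause becomes empty — 0.
  v3=F, v2=T: 7 of the 16 assignments to (v1,v4,v5,v6) work.
  v3=F, v2=F: remaining (v1,v4,v5,v6) ∈ {(F,T,T,T); (T,T,T,T)} — 2.
Total: 3 + 0 + 7 + 2 = 12.

12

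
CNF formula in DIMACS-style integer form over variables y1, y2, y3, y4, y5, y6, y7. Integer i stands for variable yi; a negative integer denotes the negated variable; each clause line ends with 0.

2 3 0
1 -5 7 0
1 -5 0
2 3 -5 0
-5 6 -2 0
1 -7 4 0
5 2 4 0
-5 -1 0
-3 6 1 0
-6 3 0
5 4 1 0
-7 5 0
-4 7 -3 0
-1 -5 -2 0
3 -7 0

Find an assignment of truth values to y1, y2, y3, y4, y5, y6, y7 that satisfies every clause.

y1=1, y2=1, y3=0, y4=0, y5=0, y6=0, y7=0

Check each clause:
  1. (y3 ∨ y2) — y2 is true.
  2. (¬y5 ∨ y1 ∨ y7) — y1 is true.
  3. (y1 ∨ ¬y5) — y1 is true.
  4. (¬y5 ∨ y2 ∨ y3) — y2 is true.
  5. (¬y5 ∨ y6 ∨ ¬y2) — ¬y5 is true.
  6. (y1 ∨ y4 ∨ ¬y7) — ¬y7 is true.
  7. (y4 ∨ y2 ∨ y5) — y2 is true.
  8. (¬y5 ∨ ¬y1) — ¬y5 is true.
  9. (¬y3 ∨ y6 ∨ y1) — y1 is true.
  10. (¬y6 ∨ y3) — ¬y6 is true.
  11. (y4 ∨ y1 ∨ y5) — y1 is true.
  12. (¬y7 ∨ y5) — ¬y7 is true.
  13. (¬y4 ∨ ¬y3 ∨ y7) — ¬y4 is true.
  14. (¬y2 ∨ ¬y1 ∨ ¬y5) — ¬y5 is true.
  15. (y3 ∨ ¬y7) — ¬y7 is true.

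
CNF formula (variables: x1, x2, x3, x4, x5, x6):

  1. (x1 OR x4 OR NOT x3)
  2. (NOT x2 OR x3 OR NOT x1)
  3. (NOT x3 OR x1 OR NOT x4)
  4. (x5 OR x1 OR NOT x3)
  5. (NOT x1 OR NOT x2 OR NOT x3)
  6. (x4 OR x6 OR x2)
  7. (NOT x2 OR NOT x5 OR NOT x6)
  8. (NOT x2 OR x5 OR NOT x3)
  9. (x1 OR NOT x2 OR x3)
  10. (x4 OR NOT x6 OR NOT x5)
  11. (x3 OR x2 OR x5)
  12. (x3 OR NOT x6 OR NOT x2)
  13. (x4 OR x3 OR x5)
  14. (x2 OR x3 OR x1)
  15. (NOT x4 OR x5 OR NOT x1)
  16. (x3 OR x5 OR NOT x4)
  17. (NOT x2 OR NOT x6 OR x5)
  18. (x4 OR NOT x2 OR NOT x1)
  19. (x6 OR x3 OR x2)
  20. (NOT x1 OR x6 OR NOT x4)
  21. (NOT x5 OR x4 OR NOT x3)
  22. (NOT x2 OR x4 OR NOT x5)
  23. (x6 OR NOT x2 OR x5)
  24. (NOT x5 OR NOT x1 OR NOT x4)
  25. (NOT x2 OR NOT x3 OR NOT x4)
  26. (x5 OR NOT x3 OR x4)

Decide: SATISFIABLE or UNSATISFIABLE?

x3 = True:
  x4 = True:
    propagation gives x1=True, x2=False, x5=True; an empty clause results — contradiction.
  x4 = False:
    propagation gives x1=True, x2=False, x6=True, x5=False; an empty clause results — contradiction.
x3 = False:
  x2 = True:
    propagation gives x1=False; an empty clause results — contradiction.
  x2 = False:
    propagation gives x5=True, x1=True, x6=True, x4=True; an empty clause results — contradiction.
Every branch closes, so no satisfying assignment exists.

UNSATISFIABLE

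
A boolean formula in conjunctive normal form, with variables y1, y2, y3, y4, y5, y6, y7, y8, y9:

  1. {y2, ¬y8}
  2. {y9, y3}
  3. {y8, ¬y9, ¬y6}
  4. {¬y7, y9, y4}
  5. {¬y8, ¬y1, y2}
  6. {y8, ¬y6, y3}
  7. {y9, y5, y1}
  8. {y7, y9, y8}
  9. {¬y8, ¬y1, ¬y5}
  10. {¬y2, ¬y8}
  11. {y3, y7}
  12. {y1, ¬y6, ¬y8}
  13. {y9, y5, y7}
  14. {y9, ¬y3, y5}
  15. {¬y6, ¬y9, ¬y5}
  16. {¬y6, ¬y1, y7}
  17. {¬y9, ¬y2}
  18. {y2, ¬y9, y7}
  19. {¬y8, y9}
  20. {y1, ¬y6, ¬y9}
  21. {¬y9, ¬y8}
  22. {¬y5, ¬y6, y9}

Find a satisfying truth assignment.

Pure literal: y4 appears only positively; assign y4 = True.
Pure literal: y6 appears only negated; assign y6 = False.
Try y1 = False.
Try y2 = False.
  then y8 is forced to False.
For the remaining variables, y3 = True, y5 = True, y7 = True, y9 = False works.
Check each clause:
  1. {¬y8, y2} — ¬y8 is true.
  2. {y3, y9} — y3 is true.
  3. {¬y6, y8, ¬y9} — ¬y6 is true.
  4. {¬y7, y9, y4} — y4 is true.
  5. {¬y1, y2, ¬y8} — ¬y8 is true.
  6. {y3, y8, ¬y6} — ¬y6 is true.
  7. {y5, y9, y1} — y5 is true.
  8. {y9, y8, y7} — y7 is true.
  9. {¬y8, ¬y1, ¬y5} — ¬y8 is true.
  10. {¬y8, ¬y2} — ¬y8 is true.
  11. {y7, y3} — y3 is true.
  12. {¬y8, y1, ¬y6} — ¬y8 is true.
  13. {y7, y5, y9} — y5 is true.
  14. {y5, y9, ¬y3} — y5 is true.
  15. {¬y9, ¬y6, ¬y5} — ¬y6 is true.
  16. {¬y1, ¬y6, y7} — ¬y6 is true.
  17. {¬y9, ¬y2} — ¬y2 is true.
  18. {¬y9, y2, y7} — y7 is true.
  19. {¬y8, y9} — ¬y8 is true.
  20. {¬y9, y1, ¬y6} — ¬y6 is true.
  21. {¬y8, ¬y9} — ¬y8 is true.
  22. {¬y6, ¬y5, y9} — ¬y6 is true.

y1=0, y2=0, y3=1, y4=1, y5=1, y6=0, y7=1, y8=0, y9=0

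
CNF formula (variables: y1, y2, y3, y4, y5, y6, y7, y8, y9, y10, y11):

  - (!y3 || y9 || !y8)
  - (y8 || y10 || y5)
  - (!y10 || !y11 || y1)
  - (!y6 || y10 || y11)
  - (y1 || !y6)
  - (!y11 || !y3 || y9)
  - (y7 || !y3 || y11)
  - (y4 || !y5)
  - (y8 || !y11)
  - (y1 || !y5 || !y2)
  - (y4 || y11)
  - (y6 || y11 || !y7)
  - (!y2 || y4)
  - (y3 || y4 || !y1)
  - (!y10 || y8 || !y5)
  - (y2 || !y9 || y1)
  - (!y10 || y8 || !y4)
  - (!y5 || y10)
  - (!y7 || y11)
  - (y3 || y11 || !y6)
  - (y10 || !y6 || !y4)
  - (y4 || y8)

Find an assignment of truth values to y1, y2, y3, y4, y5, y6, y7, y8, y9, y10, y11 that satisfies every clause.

Set y1 = True and propagate.
Branch on y2: take y2 = False.
The remaining clauses are satisfied by y3 = False, y4 = True, y5 = True, y6 = False, y7 = False, y8 = True, y9 = False, y10 = True, y11 = False.

y1=True, y2=False, y3=False, y4=True, y5=True, y6=False, y7=False, y8=True, y9=False, y10=True, y11=False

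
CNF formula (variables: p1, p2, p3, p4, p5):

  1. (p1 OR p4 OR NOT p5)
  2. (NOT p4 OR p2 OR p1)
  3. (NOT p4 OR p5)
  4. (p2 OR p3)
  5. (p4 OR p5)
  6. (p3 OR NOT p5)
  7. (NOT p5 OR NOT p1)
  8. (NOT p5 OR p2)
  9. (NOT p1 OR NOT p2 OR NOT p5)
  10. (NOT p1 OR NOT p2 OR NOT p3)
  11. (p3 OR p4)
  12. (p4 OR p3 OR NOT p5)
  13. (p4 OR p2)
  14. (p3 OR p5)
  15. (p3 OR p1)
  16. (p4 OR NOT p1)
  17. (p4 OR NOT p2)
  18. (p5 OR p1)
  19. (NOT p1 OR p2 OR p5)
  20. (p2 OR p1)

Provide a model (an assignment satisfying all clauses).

p1=False  p2=True  p3=True  p4=True  p5=True

Check each clause:
  1. (NOT p5 OR p4 OR p1) — p4 is true.
  2. (p2 OR NOT p4 OR p1) — p2 is true.
  3. (p5 OR NOT p4) — p5 is true.
  4. (p3 OR p2) — p2 is true.
  5. (p5 OR p4) — p4 is true.
  6. (p3 OR NOT p5) — p3 is true.
  7. (NOT p1 OR NOT p5) — NOT p1 is true.
  8. (p2 OR NOT p5) — p2 is true.
  9. (NOT p1 OR NOT p5 OR NOT p2) — NOT p1 is true.
  10. (NOT p1 OR NOT p2 OR NOT p3) — NOT p1 is true.
  11. (p4 OR p3) — p3 is true.
  12. (p3 OR p4 OR NOT p5) — p3 is true.
  13. (p2 OR p4) — p2 is true.
  14. (p5 OR p3) — p3 is true.
  15. (p1 OR p3) — p3 is true.
  16. (NOT p1 OR p4) — p4 is true.
  17. (p4 OR NOT p2) — p4 is true.
  18. (p1 OR p5) — p5 is true.
  19. (p5 OR p2 OR NOT p1) — p2 is true.
  20. (p2 OR p1) — p2 is true.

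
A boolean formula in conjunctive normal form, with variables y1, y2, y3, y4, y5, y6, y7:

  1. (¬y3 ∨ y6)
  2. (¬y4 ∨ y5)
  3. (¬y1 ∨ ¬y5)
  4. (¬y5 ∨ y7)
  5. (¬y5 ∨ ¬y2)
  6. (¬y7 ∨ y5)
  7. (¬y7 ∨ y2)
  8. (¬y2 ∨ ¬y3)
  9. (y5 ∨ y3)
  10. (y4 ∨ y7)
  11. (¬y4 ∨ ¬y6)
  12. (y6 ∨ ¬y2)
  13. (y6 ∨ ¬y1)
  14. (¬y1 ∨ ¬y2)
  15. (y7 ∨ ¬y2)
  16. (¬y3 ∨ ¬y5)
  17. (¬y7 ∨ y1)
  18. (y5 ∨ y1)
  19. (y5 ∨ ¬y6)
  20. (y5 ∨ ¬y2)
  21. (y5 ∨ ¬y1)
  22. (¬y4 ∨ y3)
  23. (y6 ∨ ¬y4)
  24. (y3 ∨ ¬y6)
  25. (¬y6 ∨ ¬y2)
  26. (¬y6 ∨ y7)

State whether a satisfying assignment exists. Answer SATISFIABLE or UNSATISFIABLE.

y5 = True:
  propagation gives y1=False, y7=True; an empty clause results — contradiction.
y5 = False:
  propagation gives y4=False, y7=False; an empty clause results — contradiction.
Every branch closes, so no satisfying assignment exists.

UNSATISFIABLE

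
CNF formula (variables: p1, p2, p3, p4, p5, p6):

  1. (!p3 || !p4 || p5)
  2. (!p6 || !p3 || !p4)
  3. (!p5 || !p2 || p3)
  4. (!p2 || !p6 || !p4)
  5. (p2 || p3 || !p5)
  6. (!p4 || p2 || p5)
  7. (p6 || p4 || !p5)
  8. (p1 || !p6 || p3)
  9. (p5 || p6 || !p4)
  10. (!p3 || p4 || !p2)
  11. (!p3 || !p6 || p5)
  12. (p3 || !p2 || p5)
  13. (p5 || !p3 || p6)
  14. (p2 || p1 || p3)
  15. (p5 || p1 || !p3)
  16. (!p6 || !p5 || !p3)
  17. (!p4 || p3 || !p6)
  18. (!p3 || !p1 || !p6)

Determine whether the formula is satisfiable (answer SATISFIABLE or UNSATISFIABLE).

SATISFIABLE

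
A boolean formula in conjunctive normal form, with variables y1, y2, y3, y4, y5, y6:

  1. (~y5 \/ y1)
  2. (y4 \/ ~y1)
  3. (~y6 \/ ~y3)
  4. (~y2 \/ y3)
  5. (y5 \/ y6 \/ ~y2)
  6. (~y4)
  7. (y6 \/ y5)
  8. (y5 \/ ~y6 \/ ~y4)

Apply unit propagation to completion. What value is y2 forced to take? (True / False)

False

(~y4) stands alone — y4 = False.
From (y4 \/ ~y1) and y4 = False: y1 = False.
(y1 \/ ~y5): since y1 = False, the clause reduces to (~y5). y5 = False.
In (y5 \/ y6), y5 is now false; y6 must hold, so y6 = True.
From (~y6 \/ ~y3) and y6 = True: y3 = False.
From (y3 \/ ~y2) and y3 = False: y2 = False.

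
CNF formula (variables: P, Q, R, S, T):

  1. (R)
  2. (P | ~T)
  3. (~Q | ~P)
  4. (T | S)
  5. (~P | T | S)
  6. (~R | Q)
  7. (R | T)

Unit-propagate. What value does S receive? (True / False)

True

Unit clause (R) sets R = True.
From (Q | ~R) and R = True: Q = True.
In (~P | ~Q), ~Q is now false; ~P must hold, so P = False.
In (P | ~T), P is now false; ~T must hold, so T = False.
In (S | T), T is now false; S must hold, so S = True.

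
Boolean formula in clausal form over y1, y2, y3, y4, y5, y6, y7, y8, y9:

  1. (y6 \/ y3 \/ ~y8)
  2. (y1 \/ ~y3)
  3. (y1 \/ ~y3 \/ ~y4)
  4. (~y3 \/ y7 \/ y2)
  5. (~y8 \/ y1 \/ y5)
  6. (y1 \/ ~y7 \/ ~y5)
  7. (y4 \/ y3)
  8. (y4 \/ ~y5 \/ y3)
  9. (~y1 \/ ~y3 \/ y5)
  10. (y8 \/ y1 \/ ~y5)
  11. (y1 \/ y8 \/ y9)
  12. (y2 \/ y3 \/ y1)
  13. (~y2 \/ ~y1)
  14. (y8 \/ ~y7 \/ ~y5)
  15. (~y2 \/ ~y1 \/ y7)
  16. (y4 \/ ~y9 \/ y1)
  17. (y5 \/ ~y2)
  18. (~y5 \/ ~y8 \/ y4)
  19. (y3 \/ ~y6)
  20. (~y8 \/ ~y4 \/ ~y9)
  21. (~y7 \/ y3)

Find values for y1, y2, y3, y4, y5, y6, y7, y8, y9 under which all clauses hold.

y1 = True, y2 = False, y3 = True, y4 = True, y5 = True, y6 = False, y7 = True, y8 = True, y9 = False

Set y1 = True and propagate.
  then y2 is forced to False.
Set y3 = True and propagate.
  then y7 is forced to True.
  then y5 is forced to True.
  then y8 is forced to True.
  then y4 is forced to True.
  then y9 is forced to False.
y6 is now unconstrained; take y6 = False.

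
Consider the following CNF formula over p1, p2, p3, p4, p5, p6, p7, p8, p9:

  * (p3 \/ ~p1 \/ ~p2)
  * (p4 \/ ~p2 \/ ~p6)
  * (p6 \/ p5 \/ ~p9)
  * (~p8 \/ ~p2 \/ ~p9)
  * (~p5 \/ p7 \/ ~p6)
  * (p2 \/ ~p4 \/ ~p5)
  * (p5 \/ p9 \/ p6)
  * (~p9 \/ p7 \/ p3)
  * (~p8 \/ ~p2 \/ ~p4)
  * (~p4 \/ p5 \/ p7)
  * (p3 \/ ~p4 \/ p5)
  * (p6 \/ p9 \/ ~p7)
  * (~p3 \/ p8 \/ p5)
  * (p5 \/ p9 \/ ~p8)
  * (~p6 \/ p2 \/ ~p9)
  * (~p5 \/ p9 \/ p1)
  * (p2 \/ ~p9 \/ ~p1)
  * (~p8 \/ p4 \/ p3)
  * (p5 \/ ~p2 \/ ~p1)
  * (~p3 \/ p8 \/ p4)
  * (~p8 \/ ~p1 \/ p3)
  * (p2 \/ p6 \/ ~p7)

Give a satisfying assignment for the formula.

p1=True, p2=False, p3=False, p4=False, p5=True, p6=False, p7=False, p8=False, p9=False

Set p1 = True and propagate.
For the remaining variables, p2 = False, p3 = False, p4 = False, p5 = True, p6 = False, p7 = False, p8 = False, p9 = False works.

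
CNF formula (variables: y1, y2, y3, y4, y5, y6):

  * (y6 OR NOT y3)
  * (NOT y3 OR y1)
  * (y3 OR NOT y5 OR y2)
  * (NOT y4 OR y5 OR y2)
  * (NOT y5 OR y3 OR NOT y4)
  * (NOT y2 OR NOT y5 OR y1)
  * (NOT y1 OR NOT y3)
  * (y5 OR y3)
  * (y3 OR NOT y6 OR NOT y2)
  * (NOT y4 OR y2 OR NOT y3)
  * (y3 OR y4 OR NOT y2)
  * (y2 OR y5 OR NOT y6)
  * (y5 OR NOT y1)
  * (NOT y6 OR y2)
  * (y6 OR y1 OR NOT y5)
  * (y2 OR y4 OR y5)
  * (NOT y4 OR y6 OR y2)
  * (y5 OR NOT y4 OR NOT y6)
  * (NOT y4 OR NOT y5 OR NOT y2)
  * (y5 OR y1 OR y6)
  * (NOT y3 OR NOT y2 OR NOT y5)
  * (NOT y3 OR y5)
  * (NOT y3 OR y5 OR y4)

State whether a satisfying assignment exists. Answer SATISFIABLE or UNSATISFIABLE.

UNSATISFIABLE

y5 = True:
  y2 = True:
    propagation gives y1=True, y3=False, y4=False; an empty clause results — contradiction.
  y2 = False:
    propagation gives y3=True, y6=True; an empty clause results — contradiction.
y5 = False:
  propagation gives y3=True; an empty clause results — contradiction.
Every branch closes, so no satisfying assignment exists.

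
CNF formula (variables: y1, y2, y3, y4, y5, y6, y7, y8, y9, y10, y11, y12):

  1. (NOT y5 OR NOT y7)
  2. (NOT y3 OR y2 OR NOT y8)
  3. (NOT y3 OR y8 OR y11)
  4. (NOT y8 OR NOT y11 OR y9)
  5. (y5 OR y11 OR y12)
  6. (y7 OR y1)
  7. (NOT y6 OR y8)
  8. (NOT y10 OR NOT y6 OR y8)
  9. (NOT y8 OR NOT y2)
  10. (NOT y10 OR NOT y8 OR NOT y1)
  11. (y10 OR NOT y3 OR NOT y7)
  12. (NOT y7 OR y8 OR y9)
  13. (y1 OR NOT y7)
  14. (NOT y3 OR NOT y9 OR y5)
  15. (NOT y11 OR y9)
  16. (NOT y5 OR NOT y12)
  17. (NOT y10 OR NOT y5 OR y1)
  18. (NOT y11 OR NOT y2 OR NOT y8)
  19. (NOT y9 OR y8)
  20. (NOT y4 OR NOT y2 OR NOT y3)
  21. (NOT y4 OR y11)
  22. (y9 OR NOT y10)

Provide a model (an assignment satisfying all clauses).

Pure literal: y3 appears only negated; assign y3 = False.
Pure literal: y4 appears only negated; assign y4 = False.
Branch on y1: take y1 = True.
Branch on y2: take y2 = False.
For the remaining variables, y5 = False, y6 = False, y7 = False, y8 = True, y9 = True, y10 = False, y11 = False, y12 = True works.
Check each clause:
  1. (NOT y5 OR NOT y7) — NOT y7 is true.
  2. (y2 OR NOT y3 OR NOT y8) — NOT y3 is true.
  3. (y8 OR NOT y3 OR y11) — y8 is true.
  4. (y9 OR NOT y8 OR NOT y11) — y9 is true.
  5. (y12 OR y5 OR y11) — y12 is true.
  6. (y7 OR y1) — y1 is true.
  7. (y8 OR NOT y6) — y8 is true.
  8. (y8 OR NOT y6 OR NOT y10) — y8 is true.
  9. (NOT y2 OR NOT y8) — NOT y2 is true.
  10. (NOT y8 OR NOT y10 OR NOT y1) — NOT y10 is true.
  11. (NOT y3 OR y10 OR NOT y7) — NOT y7 is true.
  12. (y8 OR y9 OR NOT y7) — y8 is true.
  13. (y1 OR NOT y7) — y1 is true.
  14. (NOT y3 OR NOT y9 OR y5) — NOT y3 is true.
  15. (y9 OR NOT y11) — y9 is true.
  16. (NOT y5 OR NOT y12) — NOT y5 is true.
  17. (y1 OR NOT y5 OR NOT y10) — y1 is true.
  18. (NOT y8 OR NOT y2 OR NOT y11) — NOT y11 is true.
  19. (y8 OR NOT y9) — y8 is true.
  20. (NOT y4 OR NOT y2 OR NOT y3) — NOT y4 is true.
  21. (y11 OR NOT y4) — NOT y4 is true.
  22. (NOT y10 OR y9) — y9 is true.

y1 = T, y2 = F, y3 = F, y4 = F, y5 = F, y6 = F, y7 = F, y8 = T, y9 = T, y10 = F, y11 = F, y12 = T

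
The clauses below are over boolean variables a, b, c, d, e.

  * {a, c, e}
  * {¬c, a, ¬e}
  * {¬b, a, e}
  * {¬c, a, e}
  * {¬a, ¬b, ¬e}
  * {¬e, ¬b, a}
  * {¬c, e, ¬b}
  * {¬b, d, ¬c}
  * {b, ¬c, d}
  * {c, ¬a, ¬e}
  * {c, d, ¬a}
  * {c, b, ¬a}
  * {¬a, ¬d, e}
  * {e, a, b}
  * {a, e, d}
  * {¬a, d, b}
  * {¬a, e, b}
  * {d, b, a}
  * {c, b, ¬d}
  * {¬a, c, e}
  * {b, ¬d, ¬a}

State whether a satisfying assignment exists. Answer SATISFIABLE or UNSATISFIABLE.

UNSATISFIABLE

a = True:
  b = True:
    propagation gives e=False, c=False; an empty clause results — contradiction.
  b = False:
    propagation gives c=True, d=True; an empty clause results — contradiction.
a = False:
  b = True:
    propagation gives e=True; an empty clause results — contradiction.
  b = False:
    propagation gives e=True, c=False, d=True; an empty clause results — contradiction.
Every branch closes, so no satisfying assignment exists.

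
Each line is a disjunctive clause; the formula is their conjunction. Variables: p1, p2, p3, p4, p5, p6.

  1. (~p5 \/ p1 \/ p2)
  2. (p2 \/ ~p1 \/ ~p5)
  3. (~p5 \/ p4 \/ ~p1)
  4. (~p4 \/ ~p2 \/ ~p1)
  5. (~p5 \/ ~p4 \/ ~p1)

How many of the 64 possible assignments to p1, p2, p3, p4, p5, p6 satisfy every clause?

36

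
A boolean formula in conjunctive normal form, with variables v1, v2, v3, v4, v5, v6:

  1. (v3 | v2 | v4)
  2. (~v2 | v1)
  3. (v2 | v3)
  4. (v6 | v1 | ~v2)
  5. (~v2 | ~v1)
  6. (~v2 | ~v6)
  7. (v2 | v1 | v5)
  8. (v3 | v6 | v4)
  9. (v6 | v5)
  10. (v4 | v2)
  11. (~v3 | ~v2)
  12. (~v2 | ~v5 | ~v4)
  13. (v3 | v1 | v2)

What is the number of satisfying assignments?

5

Satisfying assignments:
  v1=0 v2=0 v3=1 v4=1 v5=1 v6=0
  v1=0 v2=0 v3=1 v4=1 v5=1 v6=1
  v1=1 v2=0 v3=1 v4=1 v5=0 v6=1
  v1=1 v2=0 v3=1 v4=1 v5=1 v6=0
  v1=1 v2=0 v3=1 v4=1 v5=1 v6=1
Count: 5.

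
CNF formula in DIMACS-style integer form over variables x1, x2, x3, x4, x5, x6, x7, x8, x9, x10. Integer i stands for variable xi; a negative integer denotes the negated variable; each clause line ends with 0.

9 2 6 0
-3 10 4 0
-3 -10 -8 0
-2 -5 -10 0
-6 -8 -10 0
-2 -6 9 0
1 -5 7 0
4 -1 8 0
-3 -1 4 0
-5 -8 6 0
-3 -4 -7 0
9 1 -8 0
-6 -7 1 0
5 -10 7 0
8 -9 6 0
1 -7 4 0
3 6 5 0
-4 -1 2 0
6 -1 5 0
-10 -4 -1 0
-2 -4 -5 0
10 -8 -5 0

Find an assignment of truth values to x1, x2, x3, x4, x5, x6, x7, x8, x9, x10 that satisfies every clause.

x1 = 0, x2 = 0, x3 = 1, x4 = 1, x5 = 0, x6 = 1, x7 = 0, x8 = 0, x9 = 0, x10 = 0

Check each clause:
  1. (x2 | x9 | x6) — x6 is true.
  2. (x4 | x10 | ~x3) — x4 is true.
  3. (~x10 | ~x3 | ~x8) — ~x8 is true.
  4. (~x10 | ~x5 | ~x2) — ~x5 is true.
  5. (~x6 | ~x8 | ~x10) — ~x8 is true.
  6. (~x6 | x9 | ~x2) — ~x2 is true.
  7. (~x5 | x7 | x1) — ~x5 is true.
  8. (x8 | ~x1 | x4) — x4 is true.
  9. (~x1 | x4 | ~x3) — x4 is true.
  10. (~x8 | x6 | ~x5) — ~x8 is true.
  11. (~x3 | ~x4 | ~x7) — ~x7 is true.
  12. (~x8 | x1 | x9) — ~x8 is true.
  13. (~x7 | ~x6 | x1) — ~x7 is true.
  14. (x7 | x5 | ~x10) — ~x10 is true.
  15. (x6 | x8 | ~x9) — x6 is true.
  16. (x4 | x1 | ~x7) — ~x7 is true.
  17. (x6 | x3 | x5) — x3 is true.
  18. (x2 | ~x1 | ~x4) — ~x1 is true.
  19. (x6 | x5 | ~x1) — x6 is true.
  20. (~x10 | ~x4 | ~x1) — ~x1 is true.
  21. (~x2 | ~x5 | ~x4) — ~x5 is true.
  22. (~x5 | ~x8 | x10) — ~x8 is true.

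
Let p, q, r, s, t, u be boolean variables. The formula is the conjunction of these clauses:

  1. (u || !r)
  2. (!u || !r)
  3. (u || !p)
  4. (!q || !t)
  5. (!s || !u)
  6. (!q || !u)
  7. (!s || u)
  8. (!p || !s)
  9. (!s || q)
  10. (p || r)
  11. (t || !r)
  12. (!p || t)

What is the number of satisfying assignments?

The models are:
  p=T q=F r=F s=F t=T u=T
Count: 1.

1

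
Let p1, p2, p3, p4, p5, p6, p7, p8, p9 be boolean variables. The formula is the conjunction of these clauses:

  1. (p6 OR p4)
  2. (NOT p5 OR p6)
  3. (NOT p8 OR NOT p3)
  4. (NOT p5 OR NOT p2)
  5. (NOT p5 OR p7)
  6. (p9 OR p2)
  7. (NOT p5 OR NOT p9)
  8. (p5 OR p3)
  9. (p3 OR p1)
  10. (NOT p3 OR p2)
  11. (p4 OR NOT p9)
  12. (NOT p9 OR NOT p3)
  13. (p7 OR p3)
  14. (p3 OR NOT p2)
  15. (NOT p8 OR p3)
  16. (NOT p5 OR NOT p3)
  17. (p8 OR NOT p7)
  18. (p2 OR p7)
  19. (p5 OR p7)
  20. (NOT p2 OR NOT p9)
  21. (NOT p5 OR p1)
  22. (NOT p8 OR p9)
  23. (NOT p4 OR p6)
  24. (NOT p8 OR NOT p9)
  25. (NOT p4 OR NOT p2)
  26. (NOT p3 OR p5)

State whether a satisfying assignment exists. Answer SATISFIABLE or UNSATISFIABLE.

p3 = True:
  propagation gives p8=False, p2=True, p5=False; an empty clause results — contradiction.
p3 = False:
  propagation gives p5=True, p6=True, p2=False, p7=True; an empty clause results — contradiction.
Every branch closes, so no satisfying assignment exists.

UNSATISFIABLE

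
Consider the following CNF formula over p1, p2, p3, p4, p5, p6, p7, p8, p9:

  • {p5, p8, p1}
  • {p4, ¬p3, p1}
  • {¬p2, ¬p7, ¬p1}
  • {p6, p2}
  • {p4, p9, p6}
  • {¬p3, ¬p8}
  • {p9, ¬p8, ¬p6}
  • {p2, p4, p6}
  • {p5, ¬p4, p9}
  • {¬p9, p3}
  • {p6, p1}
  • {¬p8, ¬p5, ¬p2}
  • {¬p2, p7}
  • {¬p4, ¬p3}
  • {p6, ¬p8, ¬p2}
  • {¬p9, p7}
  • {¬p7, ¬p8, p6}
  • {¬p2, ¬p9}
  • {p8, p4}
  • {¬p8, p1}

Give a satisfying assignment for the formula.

Try p1 = True.
The remaining clauses are satisfied by p2 = False, p3 = False, p4 = True, p5 = True, p6 = True, p7 = True, p8 = False, p9 = False.

p1 = T, p2 = F, p3 = F, p4 = T, p5 = T, p6 = T, p7 = T, p8 = F, p9 = F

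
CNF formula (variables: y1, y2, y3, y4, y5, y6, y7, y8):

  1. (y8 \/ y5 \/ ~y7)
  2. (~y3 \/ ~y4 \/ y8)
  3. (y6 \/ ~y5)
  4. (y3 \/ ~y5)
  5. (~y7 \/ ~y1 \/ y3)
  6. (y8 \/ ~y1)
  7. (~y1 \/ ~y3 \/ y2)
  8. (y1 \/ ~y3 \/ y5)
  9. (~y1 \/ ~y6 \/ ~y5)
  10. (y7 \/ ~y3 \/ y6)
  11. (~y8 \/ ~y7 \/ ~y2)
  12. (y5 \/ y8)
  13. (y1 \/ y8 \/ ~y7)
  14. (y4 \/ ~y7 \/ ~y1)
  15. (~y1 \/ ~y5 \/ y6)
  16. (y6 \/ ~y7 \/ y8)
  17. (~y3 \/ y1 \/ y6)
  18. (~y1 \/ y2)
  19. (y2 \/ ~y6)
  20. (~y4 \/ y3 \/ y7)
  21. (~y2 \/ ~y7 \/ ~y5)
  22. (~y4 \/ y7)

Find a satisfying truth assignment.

Branch on y1: take y1 = False.
The remaining clauses are satisfied by y2 = True, y3 = True, y4 = False, y5 = True, y6 = True, y7 = False, y8 = False.
Every clause has at least one true literal under this assignment.

y1 = F  y2 = T  y3 = T  y4 = F  y5 = T  y6 = T  y7 = F  y8 = F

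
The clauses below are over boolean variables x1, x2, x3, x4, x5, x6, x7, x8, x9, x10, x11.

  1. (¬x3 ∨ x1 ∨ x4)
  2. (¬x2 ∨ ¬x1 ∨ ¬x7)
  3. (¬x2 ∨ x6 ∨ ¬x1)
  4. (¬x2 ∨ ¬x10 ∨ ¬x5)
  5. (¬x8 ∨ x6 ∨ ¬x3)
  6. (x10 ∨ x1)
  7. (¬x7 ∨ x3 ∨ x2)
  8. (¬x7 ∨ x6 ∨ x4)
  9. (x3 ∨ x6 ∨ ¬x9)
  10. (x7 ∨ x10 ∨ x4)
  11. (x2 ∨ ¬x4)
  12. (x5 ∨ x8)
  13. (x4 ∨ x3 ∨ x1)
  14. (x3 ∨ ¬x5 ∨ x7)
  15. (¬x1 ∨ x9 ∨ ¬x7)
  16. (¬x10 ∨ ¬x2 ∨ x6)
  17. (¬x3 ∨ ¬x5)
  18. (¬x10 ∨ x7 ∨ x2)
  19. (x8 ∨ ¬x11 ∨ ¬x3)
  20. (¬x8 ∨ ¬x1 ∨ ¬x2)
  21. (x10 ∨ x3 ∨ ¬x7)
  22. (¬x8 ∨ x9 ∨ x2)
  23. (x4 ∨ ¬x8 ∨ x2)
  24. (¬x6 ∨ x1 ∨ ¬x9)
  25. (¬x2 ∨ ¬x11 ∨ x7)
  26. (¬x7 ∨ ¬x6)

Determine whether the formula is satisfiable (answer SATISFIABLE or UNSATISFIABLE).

SATISFIABLE

Pure literal: x11 appears only negated; assign x11 = False.
Branch on x1: take x1 = False.
  then x10 is forced to True.
Branch on x2: take x2 = True.
  then x5 is forced to False.
  then x8 is forced to True.
  then x6 is forced to True.
  then x9 is forced to False.
  then x7 is forced to False.
The remaining clauses are satisfied by x3 = True, x4 = True.
So x1 = False, x2 = True, x3 = True, x4 = True, x5 = False, x6 = True, x7 = False, x8 = True, x9 = False, x10 = True, x11 = False is a satisfying assignment.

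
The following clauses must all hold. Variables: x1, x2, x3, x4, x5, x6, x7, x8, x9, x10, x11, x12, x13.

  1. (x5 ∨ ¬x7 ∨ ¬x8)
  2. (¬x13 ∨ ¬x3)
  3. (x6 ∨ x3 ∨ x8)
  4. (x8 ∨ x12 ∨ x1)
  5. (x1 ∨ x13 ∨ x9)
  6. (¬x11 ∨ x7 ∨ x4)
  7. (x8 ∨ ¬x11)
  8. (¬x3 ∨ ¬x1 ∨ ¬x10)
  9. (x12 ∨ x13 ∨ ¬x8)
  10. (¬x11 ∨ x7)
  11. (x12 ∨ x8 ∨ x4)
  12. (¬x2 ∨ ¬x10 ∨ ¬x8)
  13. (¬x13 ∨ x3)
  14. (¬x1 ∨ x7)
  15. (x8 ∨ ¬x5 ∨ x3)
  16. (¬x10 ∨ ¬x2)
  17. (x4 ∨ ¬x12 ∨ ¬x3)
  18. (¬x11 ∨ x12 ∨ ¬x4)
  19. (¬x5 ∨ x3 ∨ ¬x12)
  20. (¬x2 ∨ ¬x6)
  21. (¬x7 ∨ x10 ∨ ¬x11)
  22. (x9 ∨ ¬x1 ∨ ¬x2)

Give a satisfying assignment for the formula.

x1=F, x2=F, x3=F, x4=T, x5=F, x6=F, x7=F, x8=T, x9=T, x10=F, x11=F, x12=T, x13=F

Check each clause:
  1. (¬x7 ∨ ¬x8 ∨ x5) — ¬x7 is true.
  2. (¬x13 ∨ ¬x3) — ¬x13 is true.
  3. (x8 ∨ x3 ∨ x6) — x8 is true.
  4. (x8 ∨ x12 ∨ x1) — x8 is true.
  5. (x9 ∨ x13 ∨ x1) — x9 is true.
  6. (x4 ∨ x7 ∨ ¬x11) — x4 is true.
  7. (¬x11 ∨ x8) — x8 is true.
  8. (¬x10 ∨ ¬x3 ∨ ¬x1) — ¬x3 is true.
  9. (x12 ∨ ¬x8 ∨ x13) — x12 is true.
  10. (x7 ∨ ¬x11) — ¬x11 is true.
  11. (x4 ∨ x8 ∨ x12) — x8 is true.
  12. (¬x8 ∨ ¬x10 ∨ ¬x2) — ¬x2 is true.
  13. (x3 ∨ ¬x13) — ¬x13 is true.
  14. (x7 ∨ ¬x1) — ¬x1 is true.
  15. (x3 ∨ x8 ∨ ¬x5) — x8 is true.
  16. (¬x2 ∨ ¬x10) — ¬x2 is true.
  17. (¬x3 ∨ x4 ∨ ¬x12) — x4 is true.
  18. (¬x4 ∨ x12 ∨ ¬x11) — ¬x11 is true.
  19. (¬x12 ∨ x3 ∨ ¬x5) — ¬x5 is true.
  20. (¬x6 ∨ ¬x2) — ¬x6 is true.
  21. (¬x7 ∨ x10 ∨ ¬x11) — ¬x7 is true.
  22. (¬x1 ∨ ¬x2 ∨ x9) — x9 is true.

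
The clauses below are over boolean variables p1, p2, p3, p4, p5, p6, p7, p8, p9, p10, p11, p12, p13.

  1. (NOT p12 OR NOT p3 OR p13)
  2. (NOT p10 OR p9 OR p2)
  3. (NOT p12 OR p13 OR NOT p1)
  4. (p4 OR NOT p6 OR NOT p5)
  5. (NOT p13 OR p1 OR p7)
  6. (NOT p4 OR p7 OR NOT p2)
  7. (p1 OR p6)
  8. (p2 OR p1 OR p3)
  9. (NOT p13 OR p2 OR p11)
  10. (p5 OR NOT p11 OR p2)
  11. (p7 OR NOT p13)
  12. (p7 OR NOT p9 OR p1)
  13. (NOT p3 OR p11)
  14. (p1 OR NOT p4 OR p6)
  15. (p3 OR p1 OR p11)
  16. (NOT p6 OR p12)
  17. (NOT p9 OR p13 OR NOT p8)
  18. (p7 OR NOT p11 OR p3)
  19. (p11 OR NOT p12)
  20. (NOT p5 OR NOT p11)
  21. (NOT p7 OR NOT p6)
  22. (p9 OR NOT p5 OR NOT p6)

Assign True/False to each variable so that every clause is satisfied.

p1 = 1  p2 = 0  p3 = 0  p4 = 0  p5 = 0  p6 = 0  p7 = 1  p8 = 0  p9 = 0  p10 = 0  p11 = 0  p12 = 0  p13 = 0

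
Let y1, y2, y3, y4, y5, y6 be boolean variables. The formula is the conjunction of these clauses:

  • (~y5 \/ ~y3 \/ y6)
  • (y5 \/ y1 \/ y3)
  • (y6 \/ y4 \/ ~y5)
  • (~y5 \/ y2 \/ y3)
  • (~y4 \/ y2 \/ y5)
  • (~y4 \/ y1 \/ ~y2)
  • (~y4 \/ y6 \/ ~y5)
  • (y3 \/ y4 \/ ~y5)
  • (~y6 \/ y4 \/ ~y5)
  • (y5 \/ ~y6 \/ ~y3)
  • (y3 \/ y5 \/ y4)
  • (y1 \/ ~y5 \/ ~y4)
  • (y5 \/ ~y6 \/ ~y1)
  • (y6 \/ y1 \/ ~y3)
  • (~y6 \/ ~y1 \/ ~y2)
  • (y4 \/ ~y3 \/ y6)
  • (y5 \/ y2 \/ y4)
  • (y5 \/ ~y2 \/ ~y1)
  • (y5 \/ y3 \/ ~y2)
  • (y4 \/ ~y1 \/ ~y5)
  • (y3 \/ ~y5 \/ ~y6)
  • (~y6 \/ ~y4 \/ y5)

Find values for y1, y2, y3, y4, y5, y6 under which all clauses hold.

y1 = 1, y2 = 0, y3 = 1, y4 = 1, y5 = 1, y6 = 1

Check each clause:
  1. (~y3 \/ ~y5 \/ y6) — y6 is true.
  2. (y3 \/ y1 \/ y5) — y1 is true.
  3. (y4 \/ ~y5 \/ y6) — y4 is true.
  4. (y2 \/ y3 \/ ~y5) — y3 is true.
  5. (y2 \/ ~y4 \/ y5) — y5 is true.
  6. (~y2 \/ ~y4 \/ y1) — y1 is true.
  7. (y6 \/ ~y5 \/ ~y4) — y6 is true.
  8. (~y5 \/ y4 \/ y3) — y3 is true.
  9. (~y6 \/ y4 \/ ~y5) — y4 is true.
  10. (y5 \/ ~y6 \/ ~y3) — y5 is true.
  11. (y4 \/ y3 \/ y5) — y3 is true.
  12. (y1 \/ ~y5 \/ ~y4) — y1 is true.
  13. (~y1 \/ ~y6 \/ y5) — y5 is true.
  14. (~y3 \/ y1 \/ y6) — y1 is true.
  15. (~y6 \/ ~y2 \/ ~y1) — ~y2 is true.
  16. (y6 \/ y4 \/ ~y3) — y4 is true.
  17. (y5 \/ y2 \/ y4) — y4 is true.
  18. (~y1 \/ ~y2 \/ y5) — y5 is true.
  19. (y5 \/ y3 \/ ~y2) — y3 is true.
  20. (y4 \/ ~y1 \/ ~y5) — y4 is true.
  21. (~y6 \/ ~y5 \/ y3) — y3 is true.
  22. (y5 \/ ~y6 \/ ~y4) — y5 is true.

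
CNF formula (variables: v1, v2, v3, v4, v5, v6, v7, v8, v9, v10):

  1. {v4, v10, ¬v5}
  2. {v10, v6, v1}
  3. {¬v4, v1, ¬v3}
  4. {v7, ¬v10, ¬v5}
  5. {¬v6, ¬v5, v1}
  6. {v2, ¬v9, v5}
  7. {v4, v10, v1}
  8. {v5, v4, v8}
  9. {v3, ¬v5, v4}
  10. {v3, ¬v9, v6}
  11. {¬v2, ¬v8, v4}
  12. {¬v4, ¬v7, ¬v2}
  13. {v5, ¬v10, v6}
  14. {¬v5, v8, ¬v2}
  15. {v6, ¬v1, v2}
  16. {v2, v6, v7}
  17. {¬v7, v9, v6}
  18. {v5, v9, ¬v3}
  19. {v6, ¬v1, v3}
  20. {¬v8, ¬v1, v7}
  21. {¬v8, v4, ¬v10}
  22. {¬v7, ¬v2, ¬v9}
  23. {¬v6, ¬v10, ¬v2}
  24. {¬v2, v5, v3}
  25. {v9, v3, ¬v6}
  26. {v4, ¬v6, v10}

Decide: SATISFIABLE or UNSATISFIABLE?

SATISFIABLE

Try v1 = True.
Branch on v2: take v2 = False.
  then v6 is forced to True.
Try v3 = True.
For the remaining variables, v4 = True, v5 = True, v7 = True, v8 = False, v9 = False, v10 = True works.
So v1=True, v2=False, v3=True, v4=True, v5=True, v6=True, v7=True, v8=False, v9=False, v10=True is a satisfying assignment.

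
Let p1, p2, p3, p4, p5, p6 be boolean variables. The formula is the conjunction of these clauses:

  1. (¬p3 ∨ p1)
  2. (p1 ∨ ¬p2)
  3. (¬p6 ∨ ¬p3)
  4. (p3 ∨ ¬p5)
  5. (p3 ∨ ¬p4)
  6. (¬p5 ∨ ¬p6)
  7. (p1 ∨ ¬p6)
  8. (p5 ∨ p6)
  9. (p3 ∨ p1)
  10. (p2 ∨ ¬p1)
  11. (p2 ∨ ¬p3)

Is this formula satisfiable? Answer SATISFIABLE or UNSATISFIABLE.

SATISFIABLE

Branch on p1: take p1 = True.
  then p2 is forced to True.
For the remaining variables, p3 = True, p4 = True, p5 = True, p6 = False works.
So p1 = 1, p2 = 1, p3 = 1, p4 = 1, p5 = 1, p6 = 0 is a satisfying assignment.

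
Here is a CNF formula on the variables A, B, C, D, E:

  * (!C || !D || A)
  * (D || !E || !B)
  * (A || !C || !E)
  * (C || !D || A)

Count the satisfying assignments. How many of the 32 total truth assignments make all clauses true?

19

Split on A, then C.
  A=1, C=1: 7 of the 8 assignments to (B,D,E) work.
  A=1, C=0: 7 of the 8 assignments to (B,D,E) work.
  A=0, C=1: remaining (B,D,E) ∈ {(0,0,0); (1,0,0)} — 2.
  A=0, C=0: remaining (B,D,E) ∈ {(0,0,0); (0,0,1); (1,0,0)} — 3.
Total: 7 + 7 + 2 + 3 = 19.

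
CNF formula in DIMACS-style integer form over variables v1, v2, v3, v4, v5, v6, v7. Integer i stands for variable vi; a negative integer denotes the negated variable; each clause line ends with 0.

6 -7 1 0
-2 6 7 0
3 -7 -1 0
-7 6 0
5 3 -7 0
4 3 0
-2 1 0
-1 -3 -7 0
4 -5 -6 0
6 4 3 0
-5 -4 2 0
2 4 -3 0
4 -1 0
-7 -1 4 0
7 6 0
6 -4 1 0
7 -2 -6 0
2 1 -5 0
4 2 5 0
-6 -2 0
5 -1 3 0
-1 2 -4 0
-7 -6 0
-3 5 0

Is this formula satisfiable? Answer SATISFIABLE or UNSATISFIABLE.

SATISFIABLE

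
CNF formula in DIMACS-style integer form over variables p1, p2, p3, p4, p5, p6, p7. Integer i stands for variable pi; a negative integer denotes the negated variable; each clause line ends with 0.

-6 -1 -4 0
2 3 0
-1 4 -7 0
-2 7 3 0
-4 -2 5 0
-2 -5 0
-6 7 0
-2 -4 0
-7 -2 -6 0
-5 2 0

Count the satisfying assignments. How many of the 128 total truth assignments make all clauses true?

Case analysis on p2 and p4:
  p2=1, p4=1: a clause becomes empty — 0.
  p2=1, p4=0: remaining (p1,p3,p5,p6,p7) ∈ {(0,0,0,0,1); (0,1,0,0,0); (0,1,0,0,1); (1,1,0,0,0)} — 4.
  p2=0, p4=1: 5 of the 32 assignments to (p1,p3,p5,p6,p7) work.
  p2=0, p4=0: remaining (p1,p3,p5,p6,p7) ∈ {(0,1,0,0,0); (0,1,0,0,1); (0,1,0,1,1); (1,1,0,0,0)} — 4.
Total: 0 + 4 + 5 + 4 = 13.

13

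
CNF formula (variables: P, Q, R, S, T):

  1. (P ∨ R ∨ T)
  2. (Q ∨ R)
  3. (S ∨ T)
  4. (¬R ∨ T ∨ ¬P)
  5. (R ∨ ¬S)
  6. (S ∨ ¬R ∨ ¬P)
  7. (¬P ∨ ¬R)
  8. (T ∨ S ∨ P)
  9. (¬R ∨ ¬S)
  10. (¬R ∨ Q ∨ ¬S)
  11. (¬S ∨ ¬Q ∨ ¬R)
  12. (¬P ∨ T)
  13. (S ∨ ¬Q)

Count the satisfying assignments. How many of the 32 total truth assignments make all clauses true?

Satisfying assignments:
  P=F Q=F R=T S=F T=T
That's 1 in total.

1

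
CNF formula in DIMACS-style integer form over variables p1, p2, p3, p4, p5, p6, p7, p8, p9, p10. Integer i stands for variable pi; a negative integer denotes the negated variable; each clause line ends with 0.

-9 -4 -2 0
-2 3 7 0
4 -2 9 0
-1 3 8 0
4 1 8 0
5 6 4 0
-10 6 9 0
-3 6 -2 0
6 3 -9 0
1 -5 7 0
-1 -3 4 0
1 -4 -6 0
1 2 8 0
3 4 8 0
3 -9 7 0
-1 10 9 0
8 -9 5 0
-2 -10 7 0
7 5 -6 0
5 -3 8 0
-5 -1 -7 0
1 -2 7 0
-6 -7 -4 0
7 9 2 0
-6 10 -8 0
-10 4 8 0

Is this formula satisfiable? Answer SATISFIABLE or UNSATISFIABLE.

SATISFIABLE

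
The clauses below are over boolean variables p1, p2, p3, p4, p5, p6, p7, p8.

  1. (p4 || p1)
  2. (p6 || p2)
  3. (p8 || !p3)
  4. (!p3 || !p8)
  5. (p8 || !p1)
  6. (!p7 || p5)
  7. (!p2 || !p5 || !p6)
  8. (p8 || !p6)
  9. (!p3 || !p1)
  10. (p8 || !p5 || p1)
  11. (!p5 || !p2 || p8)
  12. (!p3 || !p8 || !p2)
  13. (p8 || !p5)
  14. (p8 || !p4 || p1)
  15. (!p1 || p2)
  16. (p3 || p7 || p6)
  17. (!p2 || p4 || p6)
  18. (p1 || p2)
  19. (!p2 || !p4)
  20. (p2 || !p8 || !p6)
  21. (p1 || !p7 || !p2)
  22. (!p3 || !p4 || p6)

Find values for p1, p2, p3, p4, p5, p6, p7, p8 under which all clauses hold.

p1=T, p2=T, p3=F, p4=F, p5=F, p6=T, p7=F, p8=T

Check each clause:
  1. (p1 || p4) — p1 is true.
  2. (p2 || p6) — p2 is true.
  3. (!p3 || p8) — p8 is true.
  4. (!p8 || !p3) — !p3 is true.
  5. (!p1 || p8) — p8 is true.
  6. (p5 || !p7) — !p7 is true.
  7. (!p6 || !p5 || !p2) — !p5 is true.
  8. (!p6 || p8) — p8 is true.
  9. (!p1 || !p3) — !p3 is true.
  10. (p1 || p8 || !p5) — p8 is true.
  11. (p8 || !p5 || !p2) — p8 is true.
  12. (!p3 || !p8 || !p2) — !p3 is true.
  13. (!p5 || p8) — p8 is true.
  14. (p1 || !p4 || p8) — p8 is true.
  15. (p2 || !p1) — p2 is true.
  16. (p3 || p6 || p7) — p6 is true.
  17. (p4 || p6 || !p2) — p6 is true.
  18. (p2 || p1) — p1 is true.
  19. (!p2 || !p4) — !p4 is true.
  20. (!p8 || p2 || !p6) — p2 is true.
  21. (p1 || !p2 || !p7) — p1 is true.
  22. (!p3 || !p4 || p6) — !p4 is true.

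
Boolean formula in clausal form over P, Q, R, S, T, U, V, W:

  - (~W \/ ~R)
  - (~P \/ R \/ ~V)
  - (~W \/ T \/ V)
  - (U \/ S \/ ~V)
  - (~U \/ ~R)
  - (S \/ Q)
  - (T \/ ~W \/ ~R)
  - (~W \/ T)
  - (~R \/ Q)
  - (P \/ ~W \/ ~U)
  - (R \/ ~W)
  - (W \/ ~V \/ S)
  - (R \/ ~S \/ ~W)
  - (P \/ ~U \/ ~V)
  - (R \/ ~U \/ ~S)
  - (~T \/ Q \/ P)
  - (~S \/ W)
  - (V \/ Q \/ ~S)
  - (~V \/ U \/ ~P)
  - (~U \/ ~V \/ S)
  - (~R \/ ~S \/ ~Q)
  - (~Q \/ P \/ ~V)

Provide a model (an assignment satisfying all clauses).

P=0, Q=1, R=1, S=0, T=0, U=0, V=0, W=0

Check each clause:
  1. (~W \/ ~R) — ~W is true.
  2. (~P \/ R \/ ~V) — ~V is true.
  3. (~W \/ V \/ T) — ~W is true.
  4. (U \/ ~V \/ S) — ~V is true.
  5. (~R \/ ~U) — ~U is true.
  6. (S \/ Q) — Q is true.
  7. (~R \/ ~W \/ T) — ~W is true.
  8. (~W \/ T) — ~W is true.
  9. (Q \/ ~R) — Q is true.
  10. (P \/ ~U \/ ~W) — ~W is true.
  11. (R \/ ~W) — ~W is true.
  12. (S \/ ~V \/ W) — ~V is true.
  13. (R \/ ~W \/ ~S) — ~W is true.
  14. (P \/ ~V \/ ~U) — ~U is true.
  15. (~S \/ ~U \/ R) — ~U is true.
  16. (~T \/ Q \/ P) — Q is true.
  17. (~S \/ W) — ~S is true.
  18. (~S \/ V \/ Q) — Q is true.
  19. (U \/ ~P \/ ~V) — ~V is true.
  20. (~U \/ S \/ ~V) — ~V is true.
  21. (~S \/ ~Q \/ ~R) — ~S is true.
  22. (~Q \/ ~V \/ P) — ~V is true.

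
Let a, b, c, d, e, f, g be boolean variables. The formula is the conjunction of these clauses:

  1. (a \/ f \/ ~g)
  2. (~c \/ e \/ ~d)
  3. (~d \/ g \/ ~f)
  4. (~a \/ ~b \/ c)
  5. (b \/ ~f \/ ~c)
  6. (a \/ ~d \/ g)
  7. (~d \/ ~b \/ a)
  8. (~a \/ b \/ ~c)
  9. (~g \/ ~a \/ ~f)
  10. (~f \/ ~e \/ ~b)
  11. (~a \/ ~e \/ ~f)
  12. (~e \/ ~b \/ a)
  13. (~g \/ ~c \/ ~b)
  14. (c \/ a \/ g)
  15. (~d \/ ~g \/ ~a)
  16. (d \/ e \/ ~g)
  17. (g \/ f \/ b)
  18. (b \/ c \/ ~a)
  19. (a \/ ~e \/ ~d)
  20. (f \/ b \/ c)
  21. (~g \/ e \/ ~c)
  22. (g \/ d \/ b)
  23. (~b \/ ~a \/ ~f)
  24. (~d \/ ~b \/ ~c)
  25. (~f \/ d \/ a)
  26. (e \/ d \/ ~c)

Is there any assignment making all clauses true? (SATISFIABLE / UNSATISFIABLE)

SATISFIABLE

Branch on a: take a = True.
The remaining clauses are satisfied by b = True, c = True, d = False, e = True, f = False, g = False.
Every clause has at least one true literal under this assignment.
So a = True, b = True, c = True, d = False, e = True, f = False, g = False is a satisfying assignment.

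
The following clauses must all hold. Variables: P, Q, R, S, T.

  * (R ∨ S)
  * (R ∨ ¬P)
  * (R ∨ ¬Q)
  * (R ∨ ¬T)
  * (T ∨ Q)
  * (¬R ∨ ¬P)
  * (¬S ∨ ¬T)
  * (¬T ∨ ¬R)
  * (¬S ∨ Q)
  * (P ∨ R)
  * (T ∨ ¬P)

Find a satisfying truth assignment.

Set P = False and propagate.
  then R is forced to True.
  then T is forced to False.
  then Q is forced to True.
S is now unconstrained; take S = False.

P = F, Q = T, R = T, S = F, T = F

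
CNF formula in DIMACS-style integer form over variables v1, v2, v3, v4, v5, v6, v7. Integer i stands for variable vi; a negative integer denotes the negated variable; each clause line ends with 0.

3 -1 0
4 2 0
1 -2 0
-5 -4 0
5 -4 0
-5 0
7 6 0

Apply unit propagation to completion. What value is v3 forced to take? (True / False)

True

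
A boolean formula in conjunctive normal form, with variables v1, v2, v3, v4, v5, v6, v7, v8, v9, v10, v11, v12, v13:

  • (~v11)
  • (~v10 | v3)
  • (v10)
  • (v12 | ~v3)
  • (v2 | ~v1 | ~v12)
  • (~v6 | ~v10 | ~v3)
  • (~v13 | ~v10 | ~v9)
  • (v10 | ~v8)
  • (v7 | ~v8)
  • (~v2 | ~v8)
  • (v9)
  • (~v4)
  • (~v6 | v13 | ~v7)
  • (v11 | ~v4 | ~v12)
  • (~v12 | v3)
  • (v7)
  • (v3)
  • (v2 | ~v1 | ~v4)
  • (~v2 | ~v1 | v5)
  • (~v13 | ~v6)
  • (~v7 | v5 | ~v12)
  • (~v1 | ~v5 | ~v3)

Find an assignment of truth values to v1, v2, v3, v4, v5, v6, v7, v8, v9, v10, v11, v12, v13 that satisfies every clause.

The clause (~v11) is unit: v11 must be False.
(v10) is a unit clause, so v10 = True.
The clause (v3) is unit: v3 must be True.
(v12) is a unit clause, so v12 = True.
(~v6) is a unit clause, so v6 = False.
The clause (v9) is unit: v9 must be True.
Unit propagation: (~v13) forces v13 = False.
The clause (~v4) is unit: v4 must be False.
(v7) is a unit clause, so v7 = True.
Unit propagation: (v5) forces v5 = True.
Unit propagation: (~v1) forces v1 = False.
Pure literal: v2 appears only negated; assign v2 = False.
v8 is now unconstrained; take v8 = True.
Every clause has at least one true literal under this assignment.
Check each clause:
  1. (~v11) — ~v11 is true.
  2. (v3 | ~v10) — v3 is true.
  3. (v10) — v10 is true.
  4. (~v3 | v12) — v12 is true.
  5. (~v1 | v2 | ~v12) — ~v1 is true.
  6. (~v6 | ~v10 | ~v3) — ~v6 is true.
  7. (~v13 | ~v9 | ~v10) — ~v13 is true.
  8. (v10 | ~v8) — v10 is true.
  9. (~v8 | v7) — v7 is true.
  10. (~v2 | ~v8) — ~v2 is true.
  11. (v9) — v9 is true.
  12. (~v4) — ~v4 is true.
  13. (~v7 | ~v6 | v13) — ~v6 is true.
  14. (v11 | ~v12 | ~v4) — ~v4 is true.
  15. (v3 | ~v12) — v3 is true.
  16. (v7) — v7 is true.
  17. (v3) — v3 is true.
  18. (v2 | ~v1 | ~v4) — ~v4 is true.
  19. (~v2 | v5 | ~v1) — v5 is true.
  20. (~v13 | ~v6) — ~v6 is true.
  21. (~v12 | ~v7 | v5) — v5 is true.
  22. (~v5 | ~v3 | ~v1) — ~v1 is true.

v1 = 0  v2 = 0  v3 = 1  v4 = 0  v5 = 1  v6 = 0  v7 = 1  v8 = 1  v9 = 1  v10 = 1  v11 = 0  v12 = 1  v13 = 0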